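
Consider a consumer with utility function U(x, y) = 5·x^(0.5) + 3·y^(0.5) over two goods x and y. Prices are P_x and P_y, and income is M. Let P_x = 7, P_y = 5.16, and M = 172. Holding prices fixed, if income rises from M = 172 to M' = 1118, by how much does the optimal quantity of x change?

MU_x ∝ 5·x^(-0.5), MU_y ∝ 3·y^(-0.5), so MRS = (5/3)·(y/x)^(0.5) = P_x/P_y.
Hence y/x = ((3/5)·P_x/P_y)^(1/(0.5)), i.e. raised to the 2 power.
Substitute y = (y/x)·x into the budget: x* = M/(P_x + P_y·(y/x)).
Numerically y/x = 0.66252, so x* = 172/(7 + 5.16·0.66252) = 16.5089.
At M' = 1118: x* = 107.308. Change: 107.308 − 16.5089 = 90.7991.

Δx* = 90.7991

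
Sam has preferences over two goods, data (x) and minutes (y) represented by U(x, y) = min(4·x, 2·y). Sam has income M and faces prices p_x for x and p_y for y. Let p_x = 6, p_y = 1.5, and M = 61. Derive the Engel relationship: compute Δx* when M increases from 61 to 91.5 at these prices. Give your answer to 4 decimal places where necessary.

Δx* = 3.3889

Leontief preferences: the optimum is at the kink where x/2 = y/4, i.e. y = 2·x.
Budget: p_x·x + p_y·2·x = M, so (2·p_x + 4·p_y)·x = 2·M.
Demand: x*(p_x,p_y,M) = 2·M/(2·p_x + 4·p_y), y* = 4·M/(2·p_x + 4·p_y).
Here 2·6 + 4·1.5 = 18, giving x* = 6.7778.
At M' = 91.5: x* = 10.1667. Change: 10.1667 − 6.7778 = 3.3889.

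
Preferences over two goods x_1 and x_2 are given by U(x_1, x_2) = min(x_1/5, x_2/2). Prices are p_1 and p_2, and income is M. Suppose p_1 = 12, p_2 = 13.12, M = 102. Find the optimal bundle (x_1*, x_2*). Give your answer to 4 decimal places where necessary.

Leontief preferences: the optimum is at the kink where x_1/5 = x_2/2, i.e. x_2 = (2/5)·x_1.
Budget: p_1·x_1 + p_2·(2/5)·x_1 = M, so (5·p_1 + 2·p_2)·x_1 = 5·M.
Demand: x_1*(p_1,p_2,M) = 5·M/(5·p_1 + 2·p_2), x_2* = 2·M/(5·p_1 + 2·p_2).
Here 5·12 + 2·13.12 = 86.24, giving x_1* = 5.9137 and x_2* = 2.3655.

x_1* = 5.9137, x_2* = 2.3655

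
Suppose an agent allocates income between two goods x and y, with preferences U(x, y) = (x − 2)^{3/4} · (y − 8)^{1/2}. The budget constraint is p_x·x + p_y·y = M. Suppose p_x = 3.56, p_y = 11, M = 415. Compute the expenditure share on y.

Let x' = x−2, y' = y−8. MRS = (3/2)·y'/x' = p_x/p_y.
After buying the subsistence bundle (2, 8), a share 0.6 of the remaining income goes to x: x* = 2 + 0.6·(M − 2p_x − 8p_y)/p_x.
Discretionary income = 415 − 2·3.56 − 8·11 = 319.88; x* = 2 + 0.6·319.88/3.56 = 55.9124; y* = 8 + 0.4·319.88/11 = 19.632.
Expenditure on y: 11·19.632 = 215.952; share = 0.5204.

share on y = 0.5204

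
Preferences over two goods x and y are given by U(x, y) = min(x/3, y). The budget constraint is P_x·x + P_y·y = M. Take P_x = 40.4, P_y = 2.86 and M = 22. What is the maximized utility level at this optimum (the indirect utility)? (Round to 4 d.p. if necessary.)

With perfect complements, no substitution: consume in ratio x:y = 3:1.
Budget: P_x·x + P_y·(1/3)·x = M, so (3·P_x + P_y)·x = 3·M.
Demand: x*(P_x,P_y,M) = 3·M/(3·P_x + P_y), y* = M/(3·P_x + P_y).
Here 3·40.4 + 2.86 = 124.06, giving x* = 0.532 and y* = 0.1773.
Utility at the optimum: U(0.532, 0.1773) = 0.1773.

V = 0.1773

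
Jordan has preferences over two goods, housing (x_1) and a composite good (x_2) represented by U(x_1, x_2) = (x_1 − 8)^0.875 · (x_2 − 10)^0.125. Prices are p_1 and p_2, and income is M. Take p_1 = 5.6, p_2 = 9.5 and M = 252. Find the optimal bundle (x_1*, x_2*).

x_1* = 25.5312, x_2* = 11.4763

MRS = 7·(x_2−10)/(x_1−8). Tangency with p_1/p_2 gives x_2−10 = (1/7)·(p_1/p_2)·(x_1−8).
After buying the subsistence bundle (8, 10), a share 0.875 of the remaining income goes to x_1: x_1* = 8 + 0.875·(M − 8p_1 − 10p_2)/p_1.
Discretionary income = 252 − 8·5.6 − 10·9.5 = 112.2; x_1* = 8 + 0.875·112.2/5.6 = 25.5312; x_2* = 10 + 0.125·112.2/9.5 = 11.4763.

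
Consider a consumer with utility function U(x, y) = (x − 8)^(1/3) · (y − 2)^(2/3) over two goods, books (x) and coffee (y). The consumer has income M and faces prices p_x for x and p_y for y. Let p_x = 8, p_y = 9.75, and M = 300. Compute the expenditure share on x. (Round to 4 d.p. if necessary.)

MRS = (1/2)·(y−2)/(x−8). Tangency with p_x/p_y gives y−2 = 2·(p_x/p_y)·(x−8).
Substituting into the budget: x* = 8 + 1/3·(M − 8·p_x − 2·p_y)/p_x, and y* = 2 + 2/3·(…)/p_y.
Discretionary income = 300 − 8·8 − 2·9.75 = 216.5; x* = 8 + 1/3·216.5/8 = 17.0208; y* = 2 + 2/3·216.5/9.75 = 16.8034.
Expenditure on x: 8·17.0208 = 136.1667; share = 0.4539.

share on x = 0.4539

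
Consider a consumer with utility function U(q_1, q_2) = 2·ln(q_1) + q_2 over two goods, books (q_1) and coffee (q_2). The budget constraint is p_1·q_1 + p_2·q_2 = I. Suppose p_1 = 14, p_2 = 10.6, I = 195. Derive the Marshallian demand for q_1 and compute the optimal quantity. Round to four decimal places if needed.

MU_q_1 = 2/q_1, MU_q_2 = 1. Tangency: 2/q_1 = p_1/p_2.
So q_1*(p_1,p_2) = 2·p_2/p_1, independent of income; and q_2* = (I − 2·p_2)/p_2.
At the given prices: q_1* = 2·10.6/14 = 1.5143.

q_1* = 1.5143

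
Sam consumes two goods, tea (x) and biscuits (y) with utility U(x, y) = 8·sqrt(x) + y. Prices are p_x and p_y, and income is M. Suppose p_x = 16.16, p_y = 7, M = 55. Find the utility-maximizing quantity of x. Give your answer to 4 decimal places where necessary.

x* = 3.0022

Set MRS = p_x/p_y: 4·x^(−1/2) = p_x/p_y.
Thus x* = (4·p_y/p_x)² — independent of M — with the rest of income spent on y.
Plugging in: x* = (4·7/16.16)² = 3.0022.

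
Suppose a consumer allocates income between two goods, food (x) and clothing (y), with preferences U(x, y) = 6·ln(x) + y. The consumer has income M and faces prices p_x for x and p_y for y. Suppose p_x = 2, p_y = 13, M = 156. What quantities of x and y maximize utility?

So x*(p_x,p_y) = 6·p_y/p_x, independent of income; and y* = (M − 6·p_y)/p_y.
At the given prices: x* = 6·13/2 = 39, and y* = 6.

x* = 39, y* = 6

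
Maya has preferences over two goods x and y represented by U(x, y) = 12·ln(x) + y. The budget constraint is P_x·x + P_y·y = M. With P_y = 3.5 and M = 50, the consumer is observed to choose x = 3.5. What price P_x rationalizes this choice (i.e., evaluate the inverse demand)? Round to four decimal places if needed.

P_x = 12

Set MRS = P_x/P_y: (12/x)/1 = P_x/P_y.
So x*(P_x,P_y) = 12·P_y/P_x, independent of income; and y* = (M − 12·P_y)/P_y.
Set x* = 3.5 in the demand function and solve for P_x: P_x = 12.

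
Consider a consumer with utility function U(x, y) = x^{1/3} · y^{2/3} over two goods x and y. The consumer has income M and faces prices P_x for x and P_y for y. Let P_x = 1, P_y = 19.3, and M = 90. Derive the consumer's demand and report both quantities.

x* = 30, y* = 3.1088

Tangency: MRS = (1/2)·y/x = P_x/P_y.
Rearranging, P_y·y = 2·P_x·x. Substituting into the budget gives P_x·x·(1 + 2) = M.
Demand: x*(P_x,P_y,M) = 1/3·M/P_x and y* = 2/3·M/P_y.
At P_x=1, P_y=19.3, M=90: x* = 1/3·90/1 = 30, y* = 3.1088.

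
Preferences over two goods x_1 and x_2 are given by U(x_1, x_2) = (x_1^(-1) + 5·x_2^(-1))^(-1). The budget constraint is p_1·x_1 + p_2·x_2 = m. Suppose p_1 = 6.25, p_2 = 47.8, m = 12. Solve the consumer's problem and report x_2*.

x_2* = 0.2161

From the CES first-order condition, (1/5)·(x_2/x_1)^(2) = p_1/p_2.
Hence x_2/x_1 = (5·p_1/p_2)^(1/(2)), i.e. raised to the 0.5 power.
Substitute x_2 = (x_2/x_1)·x_1 into the budget: x_1* = m/(p_1 + p_2·(x_2/x_1)).
Numerically x_2/x_1 = 0.808558, so x_1* = 12/(6.25 + 47.8·0.808558) = 0.2673 and x_2* = 0.808558·0.2673 = 0.2161.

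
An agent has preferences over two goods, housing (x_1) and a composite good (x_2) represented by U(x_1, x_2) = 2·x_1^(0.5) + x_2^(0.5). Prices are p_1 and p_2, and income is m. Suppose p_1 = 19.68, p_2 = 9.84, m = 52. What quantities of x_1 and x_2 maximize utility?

MU_x_1 ∝ 2·x_1^(-0.5), MU_x_2 ∝ x_2^(-0.5), so MRS = 2·(x_2/x_1)^(0.5) = p_1/p_2.
Solve for the ratio: x_2/x_1 = [(1/2)·p_1/p_2]^(2).
With the ratio pinned down, the budget gives x_1* = m/(p_1 + p_2·(x_2/x_1)) and x_2* = (x_2/x_1)·x_1*.
Numerically x_2/x_1 = 1, so x_1* = 52/(19.68 + 9.84·1) = 1.7615 and x_2* = 1·1.7615 = 1.7615.

x_1* = 1.7615, x_2* = 1.7615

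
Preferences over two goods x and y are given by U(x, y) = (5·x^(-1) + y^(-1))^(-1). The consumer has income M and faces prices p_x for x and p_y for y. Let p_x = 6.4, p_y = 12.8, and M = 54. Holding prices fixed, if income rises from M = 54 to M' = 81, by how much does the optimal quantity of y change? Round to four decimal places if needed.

MRS = MU_x/MU_y = 5·(y/x)^(2). Set equal to p_x/p_y.
Solve for the ratio: y/x = [(1/5)·p_x/p_y]^(0.5).
Substitute y = (y/x)·x into the budget: x* = M/(p_x + p_y·(y/x)).
Numerically y/x = 0.316228, so x* = 54/(6.4 + 12.8·0.316228) = 5.1686 and y* = 0.316228·5.1686 = 1.6345.
At M' = 81: y* = 2.4517. Change: 2.4517 − 1.6345 = 0.8172.

Δy* = 0.8172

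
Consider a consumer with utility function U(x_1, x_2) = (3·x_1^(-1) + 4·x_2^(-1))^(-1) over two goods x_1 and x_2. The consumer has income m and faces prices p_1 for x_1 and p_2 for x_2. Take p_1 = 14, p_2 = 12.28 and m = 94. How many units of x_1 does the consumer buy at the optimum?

MU_x_1 ∝ 3·x_1^(-2), MU_x_2 ∝ 4·x_2^(-2), so MRS = (3/4)·(x_2/x_1)^(2) = p_1/p_2.
Hence x_2/x_1 = ((4/3)·p_1/p_2)^(1/(2)), i.e. raised to the 0.5 power.
With the ratio pinned down, the budget gives x_1* = m/(p_1 + p_2·(x_2/x_1)) and x_2* = (x_2/x_1)·x_1*.
Numerically x_2/x_1 = 1.232918, so x_1* = 94/(14 + 12.28·1.232918) = 3.2258.

x_1* = 3.2258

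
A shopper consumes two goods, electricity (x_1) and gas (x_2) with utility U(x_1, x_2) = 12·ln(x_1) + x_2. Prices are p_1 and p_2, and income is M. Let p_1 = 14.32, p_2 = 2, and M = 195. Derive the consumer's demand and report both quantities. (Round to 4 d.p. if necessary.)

Set MRS = p_1/p_2: (12/x_1)/1 = p_1/p_2.
So x_1*(p_1,p_2) = 12·p_2/p_1, independent of income; and x_2* = (M − 12·p_2)/p_2.
At the given prices: x_1* = 12·2/14.32 = 1.676, and x_2* = 85.5.

x_1* = 1.676, x_2* = 85.5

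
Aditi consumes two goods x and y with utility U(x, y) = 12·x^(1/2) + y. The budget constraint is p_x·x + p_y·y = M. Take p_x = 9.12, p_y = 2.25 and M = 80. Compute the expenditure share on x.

share on x = 0.2498

Utility is quasi-linear in y; the FOC for x is 6/√x = p_x/p_y.
Solve: √x = 6·p_y/p_x, so x*(p_x,p_y) = (6·p_y/p_x)², and y* = (M − p_x·x*)/p_y.
Plugging in: x* = (6·2.25/9.12)² = 2.1912, y* = 26.674.
Expenditure on x: 9.12·2.1912 = 19.9836; share = 0.2498.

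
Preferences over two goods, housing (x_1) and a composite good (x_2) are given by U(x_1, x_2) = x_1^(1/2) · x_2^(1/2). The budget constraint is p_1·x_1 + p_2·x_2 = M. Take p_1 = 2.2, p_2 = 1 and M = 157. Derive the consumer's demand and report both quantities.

At p_1=2.2, p_2=1, M=157: x_1* = 0.5·157/2.2 = 35.6818, x_2* = 78.5.

x_1* = 35.6818, x_2* = 78.5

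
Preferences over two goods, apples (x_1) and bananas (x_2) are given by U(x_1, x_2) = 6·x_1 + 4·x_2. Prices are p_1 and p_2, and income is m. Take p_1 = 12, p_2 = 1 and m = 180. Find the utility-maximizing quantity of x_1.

x_1* = 0

Perfect substitutes: compare marginal utility per dollar. 6/p_1 vs 4/p_2 → 0.5 vs 4.
x_2 gives more utility per dollar, so spend all income on x_2: x_2* = m/p_2, x_1* = 0.
Numerically: x_1* = 0, x_2* = 180.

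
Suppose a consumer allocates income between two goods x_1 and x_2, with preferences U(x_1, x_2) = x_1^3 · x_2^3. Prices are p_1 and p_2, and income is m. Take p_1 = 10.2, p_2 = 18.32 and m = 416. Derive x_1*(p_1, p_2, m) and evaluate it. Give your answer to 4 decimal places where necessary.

At p_1=10.2, p_2=18.32, m=416: x_1* = 0.5·416/10.2 = 20.3922.

x_1* = 20.3922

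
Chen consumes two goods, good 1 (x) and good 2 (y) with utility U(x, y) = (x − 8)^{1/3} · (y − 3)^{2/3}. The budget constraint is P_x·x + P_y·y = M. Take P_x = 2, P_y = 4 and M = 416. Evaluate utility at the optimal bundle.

V = 64.6667

After buying the subsistence bundle (8, 3), a share 1/3 of the remaining income goes to x: x* = 8 + 1/3·(M − 8P_x − 3P_y)/P_x.
Discretionary income = 416 − 8·2 − 3·4 = 388; x* = 8 + 1/3·388/2 = 72.6667; y* = 3 + 2/3·388/4 = 67.6667.
Utility at the optimum: U(72.6667, 67.6667) = 64.6667.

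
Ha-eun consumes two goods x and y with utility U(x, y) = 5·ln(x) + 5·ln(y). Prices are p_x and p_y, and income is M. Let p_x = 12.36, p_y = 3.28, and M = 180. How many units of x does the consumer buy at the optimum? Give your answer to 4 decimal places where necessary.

At p_x=12.36, p_y=3.28, M=180: x* = 0.5·180/12.36 = 7.2816.

x* = 7.2816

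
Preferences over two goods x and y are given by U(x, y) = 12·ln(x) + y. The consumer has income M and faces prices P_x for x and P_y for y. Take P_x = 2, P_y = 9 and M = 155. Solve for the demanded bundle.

Set MRS = P_x/P_y: (12/x)/1 = P_x/P_y.
So x*(P_x,P_y) = 12·P_y/P_x, independent of income; and y* = (M − 12·P_y)/P_y.
At the given prices: x* = 12·9/2 = 54, and y* = 5.2222.

x* = 54, y* = 5.2222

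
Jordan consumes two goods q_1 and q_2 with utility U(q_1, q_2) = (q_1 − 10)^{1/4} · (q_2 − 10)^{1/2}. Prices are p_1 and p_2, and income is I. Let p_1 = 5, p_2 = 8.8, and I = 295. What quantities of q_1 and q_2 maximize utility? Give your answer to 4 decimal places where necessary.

This is Cobb-Douglas in (q_1−10, q_2−10): tangency gives 0.25·p_2·(q_2−10) = 0.5·p_1·(q_1−10).
Substituting into the budget: q_1* = 10 + 1/3·(I − 10·p_1 − 10·p_2)/p_1, and q_2* = 10 + 2/3·(…)/p_2.
Discretionary income = 295 − 10·5 − 10·8.8 = 157; q_1* = 10 + 1/3·157/5 = 20.4667; q_2* = 10 + 2/3·157/8.8 = 21.8939.

q_1* = 20.4667, q_2* = 21.8939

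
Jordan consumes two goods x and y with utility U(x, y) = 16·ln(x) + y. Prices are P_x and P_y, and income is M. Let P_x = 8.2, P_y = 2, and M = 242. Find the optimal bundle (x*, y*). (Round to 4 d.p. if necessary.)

MU_x = 16/x, MU_y = 1. Tangency: 16/x = P_x/P_y.
So x*(P_x,P_y) = 16·P_y/P_x, independent of income; and y* = (M − 16·P_y)/P_y.
At the given prices: x* = 16·2/8.2 = 3.9024, and y* = 105.

x* = 3.9024, y* = 105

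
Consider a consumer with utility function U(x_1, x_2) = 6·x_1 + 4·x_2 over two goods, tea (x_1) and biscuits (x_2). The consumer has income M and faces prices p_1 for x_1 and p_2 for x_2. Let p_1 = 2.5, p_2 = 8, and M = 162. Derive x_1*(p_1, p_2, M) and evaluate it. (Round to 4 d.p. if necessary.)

x_1* = 64.8

x_1 gives more utility per dollar, so spend all income on x_1: x_1* = M/p_1, x_2* = 0.
Numerically: x_1* = 64.8, x_2* = 0.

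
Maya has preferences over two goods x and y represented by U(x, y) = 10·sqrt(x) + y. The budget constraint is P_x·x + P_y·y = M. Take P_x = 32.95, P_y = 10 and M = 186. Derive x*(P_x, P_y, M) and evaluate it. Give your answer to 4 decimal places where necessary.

x* = 2.3027

Set MRS = P_x/P_y: 5·x^(−1/2) = P_x/P_y.
Solve: √x = 5·P_y/P_x, so x*(P_x,P_y) = (5·P_y/P_x)², and y* = (M − P_x·x*)/P_y.
Plugging in: x* = (5·10/32.95)² = 2.3027.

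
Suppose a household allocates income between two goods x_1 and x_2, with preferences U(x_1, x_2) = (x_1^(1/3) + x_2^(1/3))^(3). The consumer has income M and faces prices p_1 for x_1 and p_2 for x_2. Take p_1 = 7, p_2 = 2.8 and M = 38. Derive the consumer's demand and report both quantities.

From the CES first-order condition, (x_2/x_1)^(2/3) = p_1/p_2.
Hence x_2/x_1 = (p_1/p_2)^(1/(2/3)), i.e. raised to the 1.5 power.
Substitute x_2 = (x_2/x_1)·x_1 into the budget: x_1* = M/(p_1 + p_2·(x_2/x_1)).
Numerically x_2/x_1 = 3.952847, so x_1* = 38/(7 + 2.8·3.952847) = 2.1032 and x_2* = 3.952847·2.1032 = 8.3135.

x_1* = 2.1032, x_2* = 8.3135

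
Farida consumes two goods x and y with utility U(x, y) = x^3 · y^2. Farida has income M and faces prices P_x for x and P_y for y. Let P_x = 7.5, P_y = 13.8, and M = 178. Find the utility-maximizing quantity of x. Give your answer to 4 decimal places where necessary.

x* = 14.24

Tangency: MRS = (3/2)·y/x = P_x/P_y.
Rearranging, P_y·y = (2/3)·P_x·x. Substituting into the budget gives P_x·x·(1 + (2/3)) = M.
Demand: x*(P_x,P_y,M) = 0.6·M/P_x and y* = 0.4·M/P_y.
At P_x=7.5, P_y=13.8, M=178: x* = 0.6·178/7.5 = 14.24.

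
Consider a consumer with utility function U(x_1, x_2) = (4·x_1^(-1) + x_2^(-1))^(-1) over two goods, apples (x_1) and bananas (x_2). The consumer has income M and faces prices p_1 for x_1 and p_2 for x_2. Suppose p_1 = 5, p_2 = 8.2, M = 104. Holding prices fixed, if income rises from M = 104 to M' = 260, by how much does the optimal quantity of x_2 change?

Numerically x_2/x_1 = 0.390434, so x_1* = 104/(5 + 8.2·0.390434) = 12.6805 and x_2* = 0.390434·12.6805 = 4.9509.
At M' = 260: x_2* = 12.3773. Change: 12.3773 − 4.9509 = 7.4264.

Δx_2* = 7.4264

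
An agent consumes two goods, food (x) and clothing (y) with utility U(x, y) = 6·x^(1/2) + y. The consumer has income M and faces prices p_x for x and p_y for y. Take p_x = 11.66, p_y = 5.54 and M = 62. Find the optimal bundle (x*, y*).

x* = 2.0317, y* = 6.9152

MU_x = 3/√x, MU_y = 1. Tangency: 3/√x = p_x/p_y.
Solve: √x = 3·p_y/p_x, so x*(p_x,p_y) = (3·p_y/p_x)², and y* = (M − p_x·x*)/p_y.
Plugging in: x* = (3·5.54/11.66)² = 2.0317, y* = 6.9152.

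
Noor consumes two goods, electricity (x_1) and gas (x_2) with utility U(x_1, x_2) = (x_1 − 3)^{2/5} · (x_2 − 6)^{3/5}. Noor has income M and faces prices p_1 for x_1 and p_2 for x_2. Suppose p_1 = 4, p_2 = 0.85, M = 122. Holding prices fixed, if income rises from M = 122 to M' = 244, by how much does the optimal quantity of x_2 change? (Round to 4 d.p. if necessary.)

Δx_2* = 86.1176

Let x_1' = x_1−3, x_2' = x_2−6. MRS = (2/3)·x_2'/x_1' = p_1/p_2.
After buying the subsistence bundle (3, 6), a share 0.4 of the remaining income goes to x_1: x_1* = 3 + 0.4·(M − 3p_1 − 6p_2)/p_1.
Discretionary income = 122 − 3·4 − 6·0.85 = 104.9; x_2* = 6 + 0.6·104.9/0.85 = 80.0471.
At M' = 244: x_2* = 166.1647. Change: 166.1647 − 80.0471 = 86.1176.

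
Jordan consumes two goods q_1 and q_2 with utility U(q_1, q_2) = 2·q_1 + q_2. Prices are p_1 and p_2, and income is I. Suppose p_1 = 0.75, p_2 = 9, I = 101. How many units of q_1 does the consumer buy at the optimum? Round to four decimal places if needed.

q_1* = 134.6667

Perfect substitutes: compare marginal utility per dollar. 2/p_1 vs 1/p_2 → 2.6667 vs 0.1111.
q_1 gives more utility per dollar, so spend all income on q_1: q_1* = I/p_1, q_2* = 0.
Numerically: q_1* = 134.6667, q_2* = 0.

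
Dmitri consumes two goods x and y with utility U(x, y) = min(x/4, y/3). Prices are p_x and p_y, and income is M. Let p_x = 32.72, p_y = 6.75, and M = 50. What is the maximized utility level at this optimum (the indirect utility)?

V = 0.3308

With perfect complements, no substitution: consume in ratio x:y = 4:3.
Budget: p_x·x + p_y·(3/4)·x = M, so (4·p_x + 3·p_y)·x = 4·M.
Demand: x*(p_x,p_y,M) = 4·M/(4·p_x + 3·p_y), y* = 3·M/(4·p_x + 3·p_y).
Here 4·32.72 + 3·6.75 = 151.13, giving x* = 1.3234 and y* = 0.9925.
Utility at the optimum: U(1.3234, 0.9925) = 0.3308.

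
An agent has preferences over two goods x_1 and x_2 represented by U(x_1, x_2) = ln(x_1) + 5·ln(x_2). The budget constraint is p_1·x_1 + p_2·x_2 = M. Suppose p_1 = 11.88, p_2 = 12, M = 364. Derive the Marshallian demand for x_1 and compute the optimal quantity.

x_1* = 5.1066

Demand: x_1*(p_1,p_2,M) = 1/6·M/p_1 and x_2* = 5/6·M/p_2.
At p_1=11.88, p_2=12, M=364: x_1* = 1/6·364/11.88 = 5.1066.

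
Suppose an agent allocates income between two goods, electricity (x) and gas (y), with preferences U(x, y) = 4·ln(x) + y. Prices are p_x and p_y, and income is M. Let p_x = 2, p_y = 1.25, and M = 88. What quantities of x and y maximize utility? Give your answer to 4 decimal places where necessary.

x* = 2.5, y* = 66.4

MU_x = 4/x, MU_y = 1. Tangency: 4/x = p_x/p_y.
So x*(p_x,p_y) = 4·p_y/p_x, independent of income; and y* = (M − 4·p_y)/p_y.
At the given prices: x* = 4·1.25/2 = 2.5, and y* = 66.4.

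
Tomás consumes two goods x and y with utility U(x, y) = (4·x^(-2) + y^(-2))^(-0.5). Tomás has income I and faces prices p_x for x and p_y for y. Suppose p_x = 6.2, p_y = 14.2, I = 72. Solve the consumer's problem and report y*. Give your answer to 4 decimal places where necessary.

y* = 2.6497

With the ratio pinned down, the budget gives x* = I/(p_x + p_y·(y/x)) and y* = (y/x)·x*.
Numerically y/x = 0.477912, so x* = 72/(6.2 + 14.2·0.477912) = 5.5443 and y* = 0.477912·5.5443 = 2.6497.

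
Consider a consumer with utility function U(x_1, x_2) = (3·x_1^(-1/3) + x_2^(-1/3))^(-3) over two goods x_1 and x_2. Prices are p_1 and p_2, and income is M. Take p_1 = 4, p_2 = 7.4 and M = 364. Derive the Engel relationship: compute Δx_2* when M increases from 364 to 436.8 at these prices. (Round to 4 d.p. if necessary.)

With the ratio pinned down, the budget gives x_1* = M/(p_1 + p_2·(x_2/x_1)) and x_2* = (x_2/x_1)·x_1*.
Numerically x_2/x_1 = 0.276554, so x_1* = 364/(4 + 7.4·0.276554) = 60.2001 and x_2* = 0.276554·60.2001 = 16.6486.
At M' = 436.8: x_2* = 19.9783. Change: 19.9783 − 16.6486 = 3.3297.

Δx_2* = 3.3297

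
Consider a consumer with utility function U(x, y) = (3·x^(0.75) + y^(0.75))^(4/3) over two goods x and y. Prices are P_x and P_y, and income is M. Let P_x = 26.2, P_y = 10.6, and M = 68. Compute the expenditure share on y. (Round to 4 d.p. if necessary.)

share on y = 0.1571

MRS = MU_x/MU_y = 3·(y/x)^(0.25). Set equal to P_x/P_y.
Hence y/x = ((1/3)·P_x/P_y)^(1/(0.25)), i.e. raised to the 4 power.
With the ratio pinned down, the budget gives x* = M/(P_x + P_y·(y/x)) and y* = (y/x)·x*.
Numerically y/x = 0.460783, so x* = 68/(26.2 + 10.6·0.460783) = 2.1876 and y* = 0.460783·2.1876 = 1.008.
Expenditure on y: 10.6·1.008 = 10.6849; share = 0.1571.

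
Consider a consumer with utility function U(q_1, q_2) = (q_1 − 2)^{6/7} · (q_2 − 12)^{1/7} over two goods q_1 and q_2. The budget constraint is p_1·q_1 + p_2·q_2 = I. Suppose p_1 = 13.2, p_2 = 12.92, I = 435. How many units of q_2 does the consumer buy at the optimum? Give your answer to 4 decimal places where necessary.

MRS = 6·(q_2−12)/(q_1−2). Tangency with p_1/p_2 gives q_2−12 = (1/6)·(p_1/p_2)·(q_1−2).
After buying the subsistence bundle (2, 12), a share 6/7 of the remaining income goes to q_1: q_1* = 2 + 6/7·(I − 2p_1 − 12p_2)/p_1.
Discretionary income = 435 − 2·13.2 − 12·12.92 = 253.56; q_2* = 12 + 1/7·253.56/12.92 = 14.8036.

q_2* = 14.8036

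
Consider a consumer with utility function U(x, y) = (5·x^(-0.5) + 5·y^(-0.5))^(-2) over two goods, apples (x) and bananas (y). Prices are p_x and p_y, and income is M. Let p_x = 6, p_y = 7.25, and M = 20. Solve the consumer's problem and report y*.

MU_x ∝ 5·x^(-1.5), MU_y ∝ 5·y^(-1.5), so MRS = (y/x)^(1.5) = p_x/p_y.
Solve for the ratio: y/x = [p_x/p_y]^(2/3).
With the ratio pinned down, the budget gives x* = M/(p_x + p_y·(y/x)) and y* = (y/x)·x*.
Numerically y/x = 0.881473, so x* = 20/(6 + 7.25·0.881473) = 1.6141 and y* = 0.881473·1.6141 = 1.4228.

y* = 1.4228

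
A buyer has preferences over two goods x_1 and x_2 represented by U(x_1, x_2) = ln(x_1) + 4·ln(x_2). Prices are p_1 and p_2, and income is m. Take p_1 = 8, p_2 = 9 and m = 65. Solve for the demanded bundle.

x_1* = 1.625, x_2* = 5.7778

Tangency: MRS = (1/4)·x_2/x_1 = p_1/p_2.
So p_2·x_2 = 4·p_1·x_1; combined with the budget, a share 0.2 of income goes to x_1.
Demand: x_1*(p_1,p_2,m) = 0.2·m/p_1 and x_2* = 0.8·m/p_2.
At p_1=8, p_2=9, m=65: x_1* = 0.2·65/8 = 1.625, x_2* = 5.7778.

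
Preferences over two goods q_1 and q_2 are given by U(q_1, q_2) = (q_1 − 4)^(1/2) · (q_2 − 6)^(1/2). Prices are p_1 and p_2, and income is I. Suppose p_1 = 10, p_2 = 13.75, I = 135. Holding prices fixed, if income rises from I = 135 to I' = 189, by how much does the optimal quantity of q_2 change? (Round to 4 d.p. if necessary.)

Δq_2* = 1.9636

Let q_1' = q_1−4, q_2' = q_2−6. MRS = q_2'/q_1' = p_1/p_2.
After buying the subsistence bundle (4, 6), a share 0.5 of the remaining income goes to q_1: q_1* = 4 + 0.5·(I − 4p_1 − 6p_2)/p_1.
Discretionary income = 135 − 4·10 − 6·13.75 = 12.5; q_2* = 6 + 0.5·12.5/13.75 = 6.4545.
At I' = 189: q_2* = 8.4182. Change: 8.4182 − 6.4545 = 1.9636.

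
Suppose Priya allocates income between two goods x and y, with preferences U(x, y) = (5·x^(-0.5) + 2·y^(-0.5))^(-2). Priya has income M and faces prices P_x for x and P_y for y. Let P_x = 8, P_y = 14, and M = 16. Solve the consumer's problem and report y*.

MRS = MU_x/MU_y = (5/2)·(y/x)^(1.5). Set equal to P_x/P_y.
Solve for the ratio: y/x = [(2/5)·P_x/P_y]^(2/3).
With the ratio pinned down, the budget gives x* = M/(P_x + P_y·(y/x)) and y* = (y/x)·x*.
Numerically y/x = 0.373836, so x* = 16/(8 + 14·0.373836) = 1.209 and y* = 0.373836·1.209 = 0.452.

y* = 0.452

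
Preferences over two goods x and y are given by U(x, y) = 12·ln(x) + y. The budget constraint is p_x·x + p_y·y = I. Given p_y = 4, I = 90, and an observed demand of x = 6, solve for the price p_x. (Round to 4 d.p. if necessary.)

MU_x = 12/x, MU_y = 1. Tangency: 12/x = p_x/p_y.
So x*(p_x,p_y) = 12·p_y/p_x, independent of income; and y* = (I − 12·p_y)/p_y.
Set x* = 6 in the demand function and solve for p_x: p_x = 8.

p_x = 8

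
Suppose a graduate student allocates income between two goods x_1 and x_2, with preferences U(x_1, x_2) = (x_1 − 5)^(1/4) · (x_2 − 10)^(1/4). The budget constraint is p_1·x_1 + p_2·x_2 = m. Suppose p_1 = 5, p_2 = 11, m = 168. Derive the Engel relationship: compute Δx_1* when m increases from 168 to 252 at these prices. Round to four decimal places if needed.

Δx_1* = 8.4

MRS = (x_2−10)/(x_1−5). Tangency with p_1/p_2 gives x_2−10 = (p_1/p_2)·(x_1−5).
After buying the subsistence bundle (5, 10), a share 0.5 of the remaining income goes to x_1: x_1* = 5 + 0.5·(m − 5p_1 − 10p_2)/p_1.
Discretionary income = 168 − 5·5 − 10·11 = 33; x_1* = 5 + 0.5·33/5 = 8.3.
At m' = 252: x_1* = 16.7. Change: 16.7 − 8.3 = 8.4.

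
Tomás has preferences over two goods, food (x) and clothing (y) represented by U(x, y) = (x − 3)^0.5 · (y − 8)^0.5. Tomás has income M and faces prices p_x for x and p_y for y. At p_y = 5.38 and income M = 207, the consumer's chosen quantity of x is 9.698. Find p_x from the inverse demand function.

Let x' = x−3, y' = y−8. MRS = y'/x' = p_x/p_y.
Substituting into the budget: x* = 3 + 0.5·(M − 3·p_x − 8·p_y)/p_x, and y* = 8 + 0.5·(…)/p_y.
Set x* = 9.698 in the demand function and solve for p_x: p_x = 10.

p_x = 10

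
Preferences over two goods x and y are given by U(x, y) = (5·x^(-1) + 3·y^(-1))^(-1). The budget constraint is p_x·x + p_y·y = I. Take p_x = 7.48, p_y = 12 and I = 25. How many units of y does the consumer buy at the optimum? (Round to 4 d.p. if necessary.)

y* = 1.0317

With the ratio pinned down, the budget gives x* = I/(p_x + p_y·(y/x)) and y* = (y/x)·x*.
Numerically y/x = 0.611555, so x* = 25/(7.48 + 12·0.611555) = 1.6871 and y* = 0.611555·1.6871 = 1.0317.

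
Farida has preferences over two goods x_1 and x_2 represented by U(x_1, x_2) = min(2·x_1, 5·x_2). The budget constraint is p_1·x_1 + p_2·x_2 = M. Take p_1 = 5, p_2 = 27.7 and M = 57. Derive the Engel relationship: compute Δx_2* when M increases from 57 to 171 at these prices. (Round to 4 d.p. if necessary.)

Δx_2* = 2.8358

Leontief preferences: the optimum is at the kink where x_1/5 = x_2/2, i.e. x_2 = (2/5)·x_1.
Budget: p_1·x_1 + p_2·(2/5)·x_1 = M, so (5·p_1 + 2·p_2)·x_1 = 5·M.
Demand: x_1*(p_1,p_2,M) = 5·M/(5·p_1 + 2·p_2), x_2* = 2·M/(5·p_1 + 2·p_2).
Here 5·5 + 2·27.7 = 80.4, giving x_2* = 1.4179.
At M' = 171: x_2* = 4.2537. Change: 4.2537 − 1.4179 = 2.8358.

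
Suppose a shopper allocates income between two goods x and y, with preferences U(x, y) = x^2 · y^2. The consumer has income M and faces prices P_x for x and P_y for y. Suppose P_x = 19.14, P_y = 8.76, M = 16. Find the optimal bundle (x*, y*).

x* = 0.418, y* = 0.9132

The MRS is y/x. Set MRS = P_x/P_y.
Rearranging, P_y·y = P_x·x. Substituting into the budget gives P_x·x·(1 + 1) = M.
Demand: x*(P_x,P_y,M) = 0.5·M/P_x and y* = 0.5·M/P_y.
At P_x=19.14, P_y=8.76, M=16: x* = 0.5·16/19.14 = 0.418, y* = 0.9132.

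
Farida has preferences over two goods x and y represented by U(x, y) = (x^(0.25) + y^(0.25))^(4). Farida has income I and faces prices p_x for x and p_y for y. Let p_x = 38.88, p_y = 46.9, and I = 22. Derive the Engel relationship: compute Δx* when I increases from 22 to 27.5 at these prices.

Δx* = 0.0729

MRS = MU_x/MU_y = (y/x)^(0.75). Set equal to p_x/p_y.
Solve for the ratio: y/x = [p_x/p_y]^(4/3).
Substitute y = (y/x)·x into the budget: x* = I/(p_x + p_y·(y/x)).
Numerically y/x = 0.778762, so x* = 22/(38.88 + 46.9·0.778762) = 0.2918.
At I' = 27.5: x* = 0.3647. Change: 0.3647 − 0.2918 = 0.0729.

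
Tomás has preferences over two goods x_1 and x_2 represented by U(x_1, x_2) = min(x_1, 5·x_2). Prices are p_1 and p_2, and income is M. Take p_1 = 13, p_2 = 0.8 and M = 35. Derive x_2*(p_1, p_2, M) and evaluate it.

Here 5·13 + 0.8 = 65.8, giving x_2* = 0.5319.

x_2* = 0.5319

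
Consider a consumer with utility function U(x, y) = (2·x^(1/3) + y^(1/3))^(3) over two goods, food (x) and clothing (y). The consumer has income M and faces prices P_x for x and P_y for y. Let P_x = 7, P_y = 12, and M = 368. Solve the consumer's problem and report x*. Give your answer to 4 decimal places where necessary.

x* = 41.3938

From the CES first-order condition, 2·(y/x)^(2/3) = P_x/P_y.
Solve for the ratio: y/x = [(1/2)·P_x/P_y]^(1.5).
Substitute y = (y/x)·x into the budget: x* = M/(P_x + P_y·(y/x)).
Numerically y/x = 0.157518, so x* = 368/(7 + 12·0.157518) = 41.3938.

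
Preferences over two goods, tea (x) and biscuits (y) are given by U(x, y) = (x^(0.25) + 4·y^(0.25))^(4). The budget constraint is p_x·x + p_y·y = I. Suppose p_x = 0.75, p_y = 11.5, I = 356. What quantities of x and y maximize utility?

With the ratio pinned down, the budget gives x* = I/(p_x + p_y·(y/x)) and y* = (y/x)·x*.
Numerically y/x = 0.166686, so x* = 356/(0.75 + 11.5·0.166686) = 133.4891 and y* = 0.166686·133.4891 = 22.2507.

x* = 133.4891, y* = 22.2507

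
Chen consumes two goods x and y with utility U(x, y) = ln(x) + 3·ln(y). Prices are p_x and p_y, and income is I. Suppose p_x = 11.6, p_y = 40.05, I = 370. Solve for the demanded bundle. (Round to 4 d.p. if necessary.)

x* = 7.9741, y* = 6.9288

Tangency: MRS = (1/3)·y/x = p_x/p_y.
Rearranging, p_y·y = 3·p_x·x. Substituting into the budget gives p_x·x·(1 + 3) = I.
Demand: x*(p_x,p_y,I) = 0.25·I/p_x and y* = 0.75·I/p_y.
At p_x=11.6, p_y=40.05, I=370: x* = 0.25·370/11.6 = 7.9741, y* = 6.9288.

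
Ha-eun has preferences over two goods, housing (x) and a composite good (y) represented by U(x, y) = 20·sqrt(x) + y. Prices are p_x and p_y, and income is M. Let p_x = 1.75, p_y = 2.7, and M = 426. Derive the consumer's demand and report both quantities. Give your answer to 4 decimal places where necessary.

x* = 238.0408, y* = 3.4921

Set MRS = p_x/p_y: 10·x^(−1/2) = p_x/p_y.
Thus x* = (10·p_y/p_x)² — independent of M — with the rest of income spent on y.
Plugging in: x* = (10·2.7/1.75)² = 238.0408, y* = 3.4921.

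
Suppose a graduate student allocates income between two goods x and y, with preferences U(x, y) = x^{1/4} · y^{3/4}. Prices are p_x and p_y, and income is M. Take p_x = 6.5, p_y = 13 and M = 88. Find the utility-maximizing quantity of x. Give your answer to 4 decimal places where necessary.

Tangency: MRS = (1/3)·y/x = p_x/p_y.
Rearranging, p_y·y = 3·p_x·x. Substituting into the budget gives p_x·x·(1 + 3) = M.
Demand: x*(p_x,p_y,M) = 0.25·M/p_x and y* = 0.75·M/p_y.
At p_x=6.5, p_y=13, M=88: x* = 0.25·88/6.5 = 3.3846.

x* = 3.3846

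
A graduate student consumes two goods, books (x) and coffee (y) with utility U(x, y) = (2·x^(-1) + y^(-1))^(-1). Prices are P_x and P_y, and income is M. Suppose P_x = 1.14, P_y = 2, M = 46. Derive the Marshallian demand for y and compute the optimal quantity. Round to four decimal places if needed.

From the CES first-order condition, 2·(y/x)^(2) = P_x/P_y.
Solve for the ratio: y/x = [(1/2)·P_x/P_y]^(0.5).
With the ratio pinned down, the budget gives x* = M/(P_x + P_y·(y/x)) and y* = (y/x)·x*.
Numerically y/x = 0.533854, so x* = 46/(1.14 + 2·0.533854) = 20.8361 and y* = 0.533854·20.8361 = 11.1234.

y* = 11.1234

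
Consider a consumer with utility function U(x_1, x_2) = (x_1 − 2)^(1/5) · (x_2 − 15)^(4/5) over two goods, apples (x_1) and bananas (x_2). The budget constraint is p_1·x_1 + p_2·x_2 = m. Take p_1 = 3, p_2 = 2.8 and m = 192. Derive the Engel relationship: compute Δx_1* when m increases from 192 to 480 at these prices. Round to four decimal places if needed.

Δx_1* = 19.2

This is Cobb-Douglas in (x_1−2, x_2−15): tangency gives 0.2·p_2·(x_2−15) = 0.8·p_1·(x_1−2).
Substituting into the budget: x_1* = 2 + 0.2·(m − 2·p_1 − 15·p_2)/p_1, and x_2* = 15 + 0.8·(…)/p_2.
Discretionary income = 192 − 2·3 − 15·2.8 = 144; x_1* = 2 + 0.2·144/3 = 11.6.
At m' = 480: x_1* = 30.8. Change: 30.8 − 11.6 = 19.2.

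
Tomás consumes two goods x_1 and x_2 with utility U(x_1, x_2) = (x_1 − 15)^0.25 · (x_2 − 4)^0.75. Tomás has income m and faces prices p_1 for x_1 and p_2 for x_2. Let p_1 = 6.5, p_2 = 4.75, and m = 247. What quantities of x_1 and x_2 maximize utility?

MRS = (1/3)·(x_2−4)/(x_1−15). Tangency with p_1/p_2 gives x_2−4 = 3·(p_1/p_2)·(x_1−15).
Substituting into the budget: x_1* = 15 + 0.25·(m − 15·p_1 − 4·p_2)/p_1, and x_2* = 4 + 0.75·(…)/p_2.
Discretionary income = 247 − 15·6.5 − 4·4.75 = 130.5; x_1* = 15 + 0.25·130.5/6.5 = 20.0192; x_2* = 4 + 0.75·130.5/4.75 = 24.6053.

x_1* = 20.0192, x_2* = 24.6053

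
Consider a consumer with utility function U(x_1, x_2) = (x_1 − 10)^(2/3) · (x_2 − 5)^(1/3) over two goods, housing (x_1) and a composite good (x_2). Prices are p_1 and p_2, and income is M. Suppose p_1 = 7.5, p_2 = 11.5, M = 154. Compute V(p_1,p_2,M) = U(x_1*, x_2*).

Let x_1' = x_1−10, x_2' = x_2−5. MRS = 2·x_2'/x_1' = p_1/p_2.
After buying the subsistence bundle (10, 5), a share 2/3 of the remaining income goes to x_1: x_1* = 10 + 2/3·(M − 10p_1 − 5p_2)/p_1.
Discretionary income = 154 − 10·7.5 − 5·11.5 = 21.5; x_1* = 10 + 2/3·21.5/7.5 = 11.9111; x_2* = 5 + 1/3·21.5/11.5 = 5.6232.
Utility at the optimum: U(11.9111, 5.6232) = 1.3154.

V = 1.3154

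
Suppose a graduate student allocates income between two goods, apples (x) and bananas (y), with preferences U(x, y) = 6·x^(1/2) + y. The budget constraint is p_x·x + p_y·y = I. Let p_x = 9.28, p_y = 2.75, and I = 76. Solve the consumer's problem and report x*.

Thus x* = (3·p_y/p_x)² — independent of I — with the rest of income spent on y.
Plugging in: x* = (3·2.75/9.28)² = 0.7903.

x* = 0.7903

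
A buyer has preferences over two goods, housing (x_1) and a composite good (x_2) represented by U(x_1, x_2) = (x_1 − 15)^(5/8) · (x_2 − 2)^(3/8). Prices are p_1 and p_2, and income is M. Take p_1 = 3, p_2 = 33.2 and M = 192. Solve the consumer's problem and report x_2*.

Let x_1' = x_1−15, x_2' = x_2−2. MRS = (5/3)·x_2'/x_1' = p_1/p_2.
After buying the subsistence bundle (15, 2), a share 0.625 of the remaining income goes to x_1: x_1* = 15 + 0.625·(M − 15p_1 − 2p_2)/p_1.
Discretionary income = 192 − 15·3 − 2·33.2 = 80.6; x_2* = 2 + 0.375·80.6/33.2 = 2.9104.

x_2* = 2.9104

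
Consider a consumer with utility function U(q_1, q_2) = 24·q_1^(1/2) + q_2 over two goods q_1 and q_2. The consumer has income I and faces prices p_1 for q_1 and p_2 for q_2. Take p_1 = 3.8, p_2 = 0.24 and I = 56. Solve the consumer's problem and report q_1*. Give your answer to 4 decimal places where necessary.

q_1* = 0.5744

MU_q_1 = 12/√q_1, MU_q_2 = 1. Tangency: 12/√q_1 = p_1/p_2.
Solve: √q_1 = 12·p_2/p_1, so q_1*(p_1,p_2) = (12·p_2/p_1)², and q_2* = (I − p_1·q_1*)/p_2.
Plugging in: q_1* = (12·0.24/3.8)² = 0.5744.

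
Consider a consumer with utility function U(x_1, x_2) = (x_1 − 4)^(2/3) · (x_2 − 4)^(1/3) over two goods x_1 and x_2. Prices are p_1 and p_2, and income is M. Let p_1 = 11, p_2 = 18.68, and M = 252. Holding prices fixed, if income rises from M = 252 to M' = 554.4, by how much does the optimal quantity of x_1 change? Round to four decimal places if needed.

Substituting into the budget: x_1* = 4 + 2/3·(M − 4·p_1 − 4·p_2)/p_1, and x_2* = 4 + 1/3·(…)/p_2.
Discretionary income = 252 − 4·11 − 4·18.68 = 133.28; x_1* = 4 + 2/3·133.28/11 = 12.0776.
At M' = 554.4: x_1* = 30.4048. Change: 30.4048 − 12.0776 = 18.3273.

Δx_1* = 18.3273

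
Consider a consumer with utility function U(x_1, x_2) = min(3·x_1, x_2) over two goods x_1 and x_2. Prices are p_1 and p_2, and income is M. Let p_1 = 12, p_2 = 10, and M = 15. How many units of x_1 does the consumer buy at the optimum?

Demand: x_1*(p_1,p_2,M) = M/(p_1 + 3·p_2), x_2* = 3·M/(p_1 + 3·p_2).
Here 12 + 3·10 = 42, giving x_1* = 0.3571.

x_1* = 0.3571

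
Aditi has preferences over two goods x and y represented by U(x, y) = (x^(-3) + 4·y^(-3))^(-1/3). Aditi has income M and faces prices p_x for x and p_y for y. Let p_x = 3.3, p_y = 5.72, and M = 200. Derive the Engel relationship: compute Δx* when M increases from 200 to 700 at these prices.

MRS = MU_x/MU_y = (1/4)·(y/x)^(4). Set equal to p_x/p_y.
Solve for the ratio: y/x = [4·p_x/p_y]^(0.25).
Substitute y = (y/x)·x into the budget: x* = M/(p_x + p_y·(y/x)).
Numerically y/x = 1.232521, so x* = 200/(3.3 + 5.72·1.232521) = 19.3236.
At M' = 700: x* = 67.6327. Change: 67.6327 − 19.3236 = 48.3091.

Δx* = 48.3091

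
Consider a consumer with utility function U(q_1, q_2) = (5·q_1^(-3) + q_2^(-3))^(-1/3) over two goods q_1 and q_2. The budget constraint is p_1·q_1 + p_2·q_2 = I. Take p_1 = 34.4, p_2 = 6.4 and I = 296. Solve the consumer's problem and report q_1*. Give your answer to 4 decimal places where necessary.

q_1* = 7.2342

MRS = MU_q_1/MU_q_2 = 5·(q_2/q_1)^(4). Set equal to p_1/p_2.
Solve for the ratio: q_2/q_1 = [(1/5)·p_1/p_2]^(0.25).
Substitute q_2 = (q_2/q_1)·q_1 into the budget: q_1* = I/(p_1 + p_2·(q_2/q_1)).
Numerically q_2/q_1 = 1.018245, so q_1* = 296/(34.4 + 6.4·1.018245) = 7.2342.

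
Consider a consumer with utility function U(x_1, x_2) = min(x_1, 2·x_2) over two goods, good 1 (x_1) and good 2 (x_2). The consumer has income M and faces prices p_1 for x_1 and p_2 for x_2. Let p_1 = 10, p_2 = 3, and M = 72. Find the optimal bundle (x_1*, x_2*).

With perfect complements, no substitution: consume in ratio x_1:x_2 = 2:1.
Budget: p_1·x_1 + p_2·(1/2)·x_1 = M, so (2·p_1 + p_2)·x_1 = 2·M.
Demand: x_1*(p_1,p_2,M) = 2·M/(2·p_1 + p_2), x_2* = M/(2·p_1 + p_2).
Here 2·10 + 3 = 23, giving x_1* = 6.2609 and x_2* = 3.1304.

x_1* = 6.2609, x_2* = 3.1304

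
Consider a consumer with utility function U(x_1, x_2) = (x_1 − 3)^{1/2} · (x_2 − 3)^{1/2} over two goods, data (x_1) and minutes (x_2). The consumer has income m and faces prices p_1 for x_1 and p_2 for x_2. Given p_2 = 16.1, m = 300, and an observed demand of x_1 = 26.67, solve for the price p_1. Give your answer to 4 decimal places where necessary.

p_1 = 5

Let x_1' = x_1−3, x_2' = x_2−3. MRS = x_2'/x_1' = p_1/p_2.
After buying the subsistence bundle (3, 3), a share 0.5 of the remaining income goes to x_1: x_1* = 3 + 0.5·(m − 3p_1 − 3p_2)/p_1.
Set x_1* = 26.67 in the demand function and solve for p_1: p_1 = 5.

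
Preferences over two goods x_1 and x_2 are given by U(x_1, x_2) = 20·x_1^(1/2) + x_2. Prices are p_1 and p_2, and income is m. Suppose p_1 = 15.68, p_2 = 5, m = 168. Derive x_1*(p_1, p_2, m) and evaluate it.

x_1* = 10.1683

Utility is quasi-linear in x_2; the FOC for x_1 is 10/√x_1 = p_1/p_2.
Thus x_1* = (10·p_2/p_1)² — independent of m — with the rest of income spent on x_2.
Plugging in: x_1* = (10·5/15.68)² = 10.1683.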